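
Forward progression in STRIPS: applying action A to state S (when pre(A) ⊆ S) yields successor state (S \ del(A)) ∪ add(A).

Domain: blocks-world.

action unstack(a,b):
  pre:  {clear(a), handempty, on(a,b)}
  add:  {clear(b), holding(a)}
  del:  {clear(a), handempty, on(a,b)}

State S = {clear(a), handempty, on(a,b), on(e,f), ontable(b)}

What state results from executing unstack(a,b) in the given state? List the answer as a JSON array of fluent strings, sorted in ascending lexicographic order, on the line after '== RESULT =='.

Progress:
  pre ⊆ S: {clear(a), handempty, on(a,b)} ⊆ S  — applicable
  S \ del = {on(e,f), ontable(b)}
  ∪ add   = {clear(b), holding(a), on(e,f), ontable(b)}

== RESULT ==
["clear(b)", "holding(a)", "on(e,f)", "ontable(b)"]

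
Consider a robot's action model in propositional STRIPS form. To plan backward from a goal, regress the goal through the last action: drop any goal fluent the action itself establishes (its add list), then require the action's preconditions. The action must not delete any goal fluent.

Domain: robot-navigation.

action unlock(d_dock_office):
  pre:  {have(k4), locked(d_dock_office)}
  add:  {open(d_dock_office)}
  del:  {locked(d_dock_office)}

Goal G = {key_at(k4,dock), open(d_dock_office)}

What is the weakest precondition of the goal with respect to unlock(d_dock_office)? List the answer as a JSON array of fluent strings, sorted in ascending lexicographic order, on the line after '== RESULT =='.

Compute (G \ add) ∪ pre:
  G ∩ del = {}  (empty — regression defined)
  G \ add = {key_at(k4,dock), open(d_dock_office)} \ {open(d_dock_office)} = {key_at(k4,dock)}
  ∪ pre   = {key_at(k4,dock)} ∪ {have(k4), locked(d_dock_office)}
          = {have(k4), key_at(k4,dock), locked(d_dock_office)}

== RESULT ==
["have(k4)", "key_at(k4,dock)", "locked(d_dock_office)"]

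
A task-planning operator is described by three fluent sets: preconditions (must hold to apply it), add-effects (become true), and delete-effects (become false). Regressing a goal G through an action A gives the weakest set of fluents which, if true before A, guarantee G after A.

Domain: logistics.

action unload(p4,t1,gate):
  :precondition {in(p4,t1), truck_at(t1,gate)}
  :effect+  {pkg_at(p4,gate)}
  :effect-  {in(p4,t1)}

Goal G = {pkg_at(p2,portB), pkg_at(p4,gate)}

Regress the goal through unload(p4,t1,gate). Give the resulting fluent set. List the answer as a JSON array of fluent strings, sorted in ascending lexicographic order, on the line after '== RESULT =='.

Regress:
  G ∩ del = {}  (empty — regression defined)
  G \ add = {pkg_at(p2,portB), pkg_at(p4,gate)} \ {pkg_at(p4,gate)} = {pkg_at(p2,portB)}
  ∪ pre   = {pkg_at(p2,portB)} ∪ {in(p4,t1), truck_at(t1,gate)}
          = {in(p4,t1), pkg_at(p2,portB), truck_at(t1,gate)}

== RESULT ==
["in(p4,t1)", "pkg_at(p2,portB)", "truck_at(t1,gate)"]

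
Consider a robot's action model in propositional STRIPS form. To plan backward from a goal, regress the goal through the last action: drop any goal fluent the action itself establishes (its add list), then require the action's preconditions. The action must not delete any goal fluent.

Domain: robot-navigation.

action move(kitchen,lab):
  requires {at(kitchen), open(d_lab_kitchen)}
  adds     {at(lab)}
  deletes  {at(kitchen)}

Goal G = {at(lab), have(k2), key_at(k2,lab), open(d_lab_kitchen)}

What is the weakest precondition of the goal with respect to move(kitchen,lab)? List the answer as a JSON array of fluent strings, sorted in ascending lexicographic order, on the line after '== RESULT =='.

Regress:
  G ∩ del = {}  (empty — regression defined)
  G \ add = {at(lab), have(k2), key_at(k2,lab), open(d_lab_kitchen)} \ {at(lab)} = {have(k2), key_at(k2,lab), open(d_lab_kitchen)}
  ∪ pre   = {have(k2), key_at(k2,lab), open(d_lab_kitchen)} ∪ {at(kitchen), open(d_lab_kitchen)}
          = {at(kitchen), have(k2), key_at(k2,lab), open(d_lab_kitchen)}

== RESULT ==
["at(kitchen)", "have(k2)", "key_at(k2,lab)", "open(d_lab_kitchen)"]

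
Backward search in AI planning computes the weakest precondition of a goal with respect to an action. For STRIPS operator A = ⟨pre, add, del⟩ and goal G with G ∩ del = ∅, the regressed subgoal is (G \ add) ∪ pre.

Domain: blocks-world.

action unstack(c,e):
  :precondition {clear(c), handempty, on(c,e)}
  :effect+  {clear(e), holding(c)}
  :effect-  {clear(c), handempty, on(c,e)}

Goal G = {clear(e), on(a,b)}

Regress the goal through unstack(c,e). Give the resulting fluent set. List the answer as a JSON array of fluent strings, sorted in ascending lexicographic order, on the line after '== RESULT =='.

Compute (G \ add) ∪ pre:
  G ∩ del = {}  (empty — regression defined)
  G \ add = {clear(e), on(a,b)} \ {clear(e), holding(c)} = {on(a,b)}
  ∪ pre   = {on(a,b)} ∪ {clear(c), handempty, on(c,e)}
          = {clear(c), handempty, on(a,b), on(c,e)}

== RESULT ==
["clear(c)", "handempty", "on(a,b)", "on(c,e)"]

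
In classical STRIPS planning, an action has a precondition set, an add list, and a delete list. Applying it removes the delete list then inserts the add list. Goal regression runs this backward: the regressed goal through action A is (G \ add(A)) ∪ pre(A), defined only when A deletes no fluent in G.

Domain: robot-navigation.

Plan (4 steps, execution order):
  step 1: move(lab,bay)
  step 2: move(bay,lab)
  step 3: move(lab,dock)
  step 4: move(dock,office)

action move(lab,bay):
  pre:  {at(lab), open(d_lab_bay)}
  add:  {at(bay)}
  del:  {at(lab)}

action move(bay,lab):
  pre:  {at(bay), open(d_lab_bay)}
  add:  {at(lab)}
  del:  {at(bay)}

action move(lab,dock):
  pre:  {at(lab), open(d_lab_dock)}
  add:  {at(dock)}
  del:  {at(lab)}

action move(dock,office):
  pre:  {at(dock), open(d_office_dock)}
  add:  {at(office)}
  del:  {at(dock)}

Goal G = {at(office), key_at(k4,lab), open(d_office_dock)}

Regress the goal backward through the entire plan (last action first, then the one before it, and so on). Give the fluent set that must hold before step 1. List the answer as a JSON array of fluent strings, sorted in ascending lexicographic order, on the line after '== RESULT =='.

Regress step by step:
  through step 4 (move(dock,office)): drop {at(office)}, keep {key_at(k4,lab), open(d_office_dock)}, require {at(dock), open(d_office_dock)}
    → {at(dock), key_at(k4,lab), open(d_office_dock)}
  through step 3 (move(lab,dock)): drop {at(dock)}, keep {key_at(k4,lab), open(d_office_dock)}, require {at(lab), open(d_lab_dock)}
    → {at(lab), key_at(k4,lab), open(d_lab_dock), open(d_office_dock)}
  through step 2 (move(bay,lab)): drop {at(lab)}, keep {key_at(k4,lab), open(d_lab_dock), open(d_office_dock)}, require {at(bay), open(d_lab_bay)}
    → {at(bay), key_at(k4,lab), open(d_lab_bay), open(d_lab_dock), open(d_office_dock)}
  through step 1 (move(lab,bay)): drop {at(bay)}, keep {key_at(k4,lab), open(d_lab_bay), open(d_lab_dock), open(d_office_dock)}, require {at(lab), open(d_lab_bay)}
    → {at(lab), key_at(k4,lab), open(d_lab_bay), open(d_lab_dock), open(d_office_dock)}

== RESULT ==
["at(lab)", "key_at(k4,lab)", "open(d_lab_bay)", "open(d_lab_dock)", "open(d_office_dock)"]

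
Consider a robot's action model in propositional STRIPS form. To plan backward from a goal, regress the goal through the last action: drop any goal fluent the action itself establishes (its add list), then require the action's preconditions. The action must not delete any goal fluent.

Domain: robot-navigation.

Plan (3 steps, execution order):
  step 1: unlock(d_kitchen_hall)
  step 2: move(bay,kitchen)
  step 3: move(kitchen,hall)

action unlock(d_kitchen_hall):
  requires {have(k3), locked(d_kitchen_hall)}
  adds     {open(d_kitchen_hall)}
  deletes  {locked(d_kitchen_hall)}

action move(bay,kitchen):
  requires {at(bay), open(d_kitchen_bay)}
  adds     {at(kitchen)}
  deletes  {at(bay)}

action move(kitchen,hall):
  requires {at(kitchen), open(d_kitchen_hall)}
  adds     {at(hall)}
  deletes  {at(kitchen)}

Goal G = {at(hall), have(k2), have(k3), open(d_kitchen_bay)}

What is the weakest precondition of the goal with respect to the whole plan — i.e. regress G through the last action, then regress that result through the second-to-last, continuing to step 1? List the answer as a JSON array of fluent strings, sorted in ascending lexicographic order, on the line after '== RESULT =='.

Work backward from the goal:
  through step 3 (move(kitchen,hall)): drop {at(hall)}, keep {have(k2), have(k3), open(d_kitchen_bay)}, require {at(kitchen), open(d_kitchen_hall)}
    → {at(kitchen), have(k2), have(k3), open(d_kitchen_bay), open(d_kitchen_hall)}
  through step 2 (move(bay,kitchen)): drop {at(kitchen)}, keep {have(k2), have(k3), open(d_kitchen_bay), open(d_kitchen_hall)}, require {at(bay), open(d_kitchen_bay)}
    → {at(bay), have(k2), have(k3), open(d_kitchen_bay), open(d_kitchen_hall)}
  through step 1 (unlock(d_kitchen_hall)): drop {open(d_kitchen_hall)}, keep {at(bay), have(k2), have(k3), open(d_kitchen_bay)}, require {have(k3), locked(d_kitchen_hall)}
    → {at(bay), have(k2), have(k3), locked(d_kitchen_hall), open(d_kitchen_bay)}

== RESULT ==
["at(bay)", "have(k2)", "have(k3)", "locked(d_kitchen_hall)", "open(d_kitchen_bay)"]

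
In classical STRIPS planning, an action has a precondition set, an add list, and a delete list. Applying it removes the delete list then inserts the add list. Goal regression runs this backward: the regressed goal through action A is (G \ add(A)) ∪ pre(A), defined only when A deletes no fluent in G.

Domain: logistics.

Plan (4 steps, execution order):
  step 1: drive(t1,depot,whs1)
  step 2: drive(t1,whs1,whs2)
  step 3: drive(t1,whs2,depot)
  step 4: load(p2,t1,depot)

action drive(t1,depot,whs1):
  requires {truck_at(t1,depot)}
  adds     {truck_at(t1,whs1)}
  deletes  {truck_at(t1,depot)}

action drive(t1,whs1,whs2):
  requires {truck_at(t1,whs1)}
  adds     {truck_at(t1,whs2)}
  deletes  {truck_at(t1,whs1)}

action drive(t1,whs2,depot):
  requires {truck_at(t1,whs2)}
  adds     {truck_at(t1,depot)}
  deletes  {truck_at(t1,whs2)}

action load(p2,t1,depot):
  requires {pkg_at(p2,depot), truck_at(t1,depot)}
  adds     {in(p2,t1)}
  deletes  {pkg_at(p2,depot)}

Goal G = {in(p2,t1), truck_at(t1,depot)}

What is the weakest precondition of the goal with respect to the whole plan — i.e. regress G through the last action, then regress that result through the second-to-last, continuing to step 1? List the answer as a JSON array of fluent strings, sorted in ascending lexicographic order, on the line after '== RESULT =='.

Work backward from the goal:
  through step 4 (load(p2,t1,depot)): drop {in(p2,t1)}, keep {truck_at(t1,depot)}, require {pkg_at(p2,depot), truck_at(t1,depot)}
    → {pkg_at(p2,depot), truck_at(t1,depot)}
  through step 3 (drive(t1,whs2,depot)): drop {truck_at(t1,depot)}, keep {pkg_at(p2,depot)}, require {truck_at(t1,whs2)}
    → {pkg_at(p2,depot), truck_at(t1,whs2)}
  through step 2 (drive(t1,whs1,whs2)): drop {truck_at(t1,whs2)}, keep {pkg_at(p2,depot)}, require {truck_at(t1,whs1)}
    → {pkg_at(p2,depot), truck_at(t1,whs1)}
  through step 1 (drive(t1,depot,whs1)): drop {truck_at(t1,whs1)}, keep {pkg_at(p2,depot)}, require {truck_at(t1,depot)}
    → {pkg_at(p2,depot), truck_at(t1,depot)}

== RESULT ==
["pkg_at(p2,depot)", "truck_at(t1,depot)"]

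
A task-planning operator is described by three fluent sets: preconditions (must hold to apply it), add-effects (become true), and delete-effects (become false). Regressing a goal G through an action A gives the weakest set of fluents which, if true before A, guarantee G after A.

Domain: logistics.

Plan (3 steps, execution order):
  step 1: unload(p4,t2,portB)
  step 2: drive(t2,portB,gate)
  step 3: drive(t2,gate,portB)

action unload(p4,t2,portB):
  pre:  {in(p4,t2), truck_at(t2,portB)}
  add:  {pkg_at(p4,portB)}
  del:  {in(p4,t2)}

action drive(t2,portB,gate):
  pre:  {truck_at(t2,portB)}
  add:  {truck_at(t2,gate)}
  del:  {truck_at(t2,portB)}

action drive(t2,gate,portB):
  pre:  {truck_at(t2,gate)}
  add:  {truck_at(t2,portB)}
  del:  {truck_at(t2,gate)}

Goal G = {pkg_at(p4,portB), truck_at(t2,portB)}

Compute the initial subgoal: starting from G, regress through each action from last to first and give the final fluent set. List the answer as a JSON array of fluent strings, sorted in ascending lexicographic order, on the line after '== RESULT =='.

Work backward from the goal:
  through step 3 (drive(t2,gate,portB)): drop {truck_at(t2,portB)}, keep {pkg_at(p4,portB)}, require {truck_at(t2,gate)}
    → {pkg_at(p4,portB), truck_at(t2,gate)}
  through step 2 (drive(t2,portB,gate)): drop {truck_at(t2,gate)}, keep {pkg_at(p4,portB)}, require {truck_at(t2,portB)}
    → {pkg_at(p4,portB), truck_at(t2,portB)}
  through step 1 (unload(p4,t2,portB)): drop {pkg_at(p4,portB)}, keep {truck_at(t2,portB)}, require {in(p4,t2), truck_at(t2,portB)}
    → {in(p4,t2), truck_at(t2,portB)}

== RESULT ==
["in(p4,t2)", "truck_at(t2,portB)"]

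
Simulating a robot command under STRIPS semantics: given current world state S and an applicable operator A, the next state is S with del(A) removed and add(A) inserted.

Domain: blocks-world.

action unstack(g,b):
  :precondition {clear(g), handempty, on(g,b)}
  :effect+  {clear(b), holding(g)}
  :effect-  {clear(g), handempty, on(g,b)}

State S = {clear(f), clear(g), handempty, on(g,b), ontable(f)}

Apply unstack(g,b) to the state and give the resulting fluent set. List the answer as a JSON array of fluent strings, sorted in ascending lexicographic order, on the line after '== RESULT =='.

Progress:
  pre ⊆ S: {clear(g), handempty, on(g,b)} ⊆ S  — applicable
  S \ del = {clear(f), ontable(f)}
  ∪ add   = {clear(b), clear(f), holding(g), ontable(f)}

== RESULT ==
["clear(b)", "clear(f)", "holding(g)", "ontable(f)"]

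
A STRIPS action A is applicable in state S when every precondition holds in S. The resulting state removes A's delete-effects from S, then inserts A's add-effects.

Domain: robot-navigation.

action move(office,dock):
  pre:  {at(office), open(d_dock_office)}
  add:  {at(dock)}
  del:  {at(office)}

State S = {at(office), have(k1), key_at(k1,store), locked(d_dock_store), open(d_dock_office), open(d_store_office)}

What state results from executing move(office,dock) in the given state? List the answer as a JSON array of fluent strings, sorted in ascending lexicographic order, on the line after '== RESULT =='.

Compute (S \ del) ∪ add:
  pre ⊆ S: {at(office), open(d_dock_office)} ⊆ S  — applicable
  S \ del = {have(k1), key_at(k1,store), locked(d_dock_store), open(d_dock_office), open(d_store_office)}
  ∪ add   = {at(dock), have(k1), key_at(k1,store), locked(d_dock_store), open(d_dock_office), open(d_store_office)}

== RESULT ==
["at(dock)", "have(k1)", "key_at(k1,store)", "locked(d_dock_store)", "open(d_dock_office)", "open(d_store_office)"]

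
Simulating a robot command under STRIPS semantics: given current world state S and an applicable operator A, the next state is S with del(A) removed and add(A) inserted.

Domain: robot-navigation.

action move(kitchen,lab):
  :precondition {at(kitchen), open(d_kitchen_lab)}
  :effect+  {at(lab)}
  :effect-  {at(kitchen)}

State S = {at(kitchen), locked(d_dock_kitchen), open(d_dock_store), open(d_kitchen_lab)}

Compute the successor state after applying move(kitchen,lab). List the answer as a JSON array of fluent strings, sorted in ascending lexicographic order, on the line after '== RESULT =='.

Progress:
  pre ⊆ S: {at(kitchen), open(d_kitchen_lab)} ⊆ S  — applicable
  S \ del = {locked(d_dock_kitchen), open(d_dock_store), open(d_kitchen_lab)}
  ∪ add   = {at(lab), locked(d_dock_kitchen), open(d_dock_store), open(d_kitchen_lab)}

== RESULT ==
["at(lab)", "locked(d_dock_kitchen)", "open(d_dock_store)", "open(d_kitchen_lab)"]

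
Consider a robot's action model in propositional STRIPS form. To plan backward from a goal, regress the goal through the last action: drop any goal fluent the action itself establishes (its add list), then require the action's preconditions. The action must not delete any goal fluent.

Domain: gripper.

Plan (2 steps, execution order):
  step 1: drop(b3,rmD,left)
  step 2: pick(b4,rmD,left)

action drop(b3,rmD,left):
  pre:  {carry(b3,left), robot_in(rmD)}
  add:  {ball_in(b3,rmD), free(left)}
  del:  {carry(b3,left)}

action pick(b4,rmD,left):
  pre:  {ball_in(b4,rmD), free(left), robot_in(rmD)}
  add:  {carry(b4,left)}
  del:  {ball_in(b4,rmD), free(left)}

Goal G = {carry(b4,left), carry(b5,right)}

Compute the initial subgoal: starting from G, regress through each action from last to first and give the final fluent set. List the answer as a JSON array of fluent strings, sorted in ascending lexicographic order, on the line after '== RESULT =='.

Work backward from the goal:
  through step 2 (pick(b4,rmD,left)): drop {carry(b4,left)}, keep {carry(b5,right)}, require {ball_in(b4,rmD), free(left), robot_in(rmD)}
    → {ball_in(b4,rmD), carry(b5,right), free(left), robot_in(rmD)}
  through step 1 (drop(b3,rmD,left)): drop {free(left)}, keep {ball_in(b4,rmD), carry(b5,right), robot_in(rmD)}, require {carry(b3,left), robot_in(rmD)}
    → {ball_in(b4,rmD), carry(b3,left), carry(b5,right), robot_in(rmD)}

== RESULT ==
["ball_in(b4,rmD)", "carry(b3,left)", "carry(b5,right)", "robot_in(rmD)"]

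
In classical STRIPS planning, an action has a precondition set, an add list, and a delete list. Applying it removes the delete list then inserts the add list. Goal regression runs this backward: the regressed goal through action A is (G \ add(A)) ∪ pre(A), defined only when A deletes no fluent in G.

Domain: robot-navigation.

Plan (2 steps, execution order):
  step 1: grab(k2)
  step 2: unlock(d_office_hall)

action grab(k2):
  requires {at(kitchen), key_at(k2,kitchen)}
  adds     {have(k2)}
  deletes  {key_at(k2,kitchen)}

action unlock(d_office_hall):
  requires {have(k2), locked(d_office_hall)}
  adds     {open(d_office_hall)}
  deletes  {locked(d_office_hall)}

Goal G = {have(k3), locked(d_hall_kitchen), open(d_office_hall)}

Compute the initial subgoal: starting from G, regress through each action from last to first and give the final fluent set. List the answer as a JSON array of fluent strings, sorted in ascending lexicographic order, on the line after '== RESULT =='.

Work backward from the goal:
  through step 2 (unlock(d_office_hall)): drop {open(d_office_hall)}, keep {have(k3), locked(d_hall_kitchen)}, require {have(k2), locked(d_office_hall)}
    → {have(k2), have(k3), locked(d_hall_kitchen), locked(d_office_hall)}
  through step 1 (grab(k2)): drop {have(k2)}, keep {have(k3), locked(d_hall_kitchen), locked(d_office_hall)}, require {at(kitchen), key_at(k2,kitchen)}
    → {at(kitchen), have(k3), key_at(k2,kitchen), locked(d_hall_kitchen), locked(d_office_hall)}

== RESULT ==
["at(kitchen)", "have(k3)", "key_at(k2,kitchen)", "locked(d_hall_kitchen)", "locked(d_office_hall)"]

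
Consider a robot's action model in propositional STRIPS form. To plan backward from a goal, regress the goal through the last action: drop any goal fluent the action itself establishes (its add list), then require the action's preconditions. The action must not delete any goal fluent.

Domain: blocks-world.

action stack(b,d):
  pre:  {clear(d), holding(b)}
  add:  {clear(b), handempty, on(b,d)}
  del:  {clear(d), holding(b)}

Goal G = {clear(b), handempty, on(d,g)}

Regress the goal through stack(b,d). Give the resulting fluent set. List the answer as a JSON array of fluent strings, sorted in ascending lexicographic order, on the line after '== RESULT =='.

Regress:
  G ∩ del = {}  (empty — regression defined)
  G \ add = {clear(b), handempty, on(d,g)} \ {clear(b), handempty, on(b,d)} = {on(d,g)}
  ∪ pre   = {on(d,g)} ∪ {clear(d), holding(b)}
          = {clear(d), holding(b), on(d,g)}

== RESULT ==
["clear(d)", "holding(b)", "on(d,g)"]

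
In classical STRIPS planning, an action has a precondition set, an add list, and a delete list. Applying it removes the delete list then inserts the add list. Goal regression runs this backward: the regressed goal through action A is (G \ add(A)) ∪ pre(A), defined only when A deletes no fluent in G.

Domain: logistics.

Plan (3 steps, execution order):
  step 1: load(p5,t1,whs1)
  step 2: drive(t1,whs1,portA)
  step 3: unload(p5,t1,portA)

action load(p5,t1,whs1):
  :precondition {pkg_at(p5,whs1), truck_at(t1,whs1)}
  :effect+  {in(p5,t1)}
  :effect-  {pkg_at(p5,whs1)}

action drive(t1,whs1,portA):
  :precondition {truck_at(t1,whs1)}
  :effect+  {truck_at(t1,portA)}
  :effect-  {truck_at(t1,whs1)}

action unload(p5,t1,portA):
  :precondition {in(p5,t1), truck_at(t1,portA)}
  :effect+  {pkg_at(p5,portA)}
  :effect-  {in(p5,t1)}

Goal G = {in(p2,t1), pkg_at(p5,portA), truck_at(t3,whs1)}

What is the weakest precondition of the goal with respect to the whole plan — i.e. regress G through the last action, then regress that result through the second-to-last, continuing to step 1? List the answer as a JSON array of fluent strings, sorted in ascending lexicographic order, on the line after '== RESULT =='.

Regress step by step:
  through step 3 (unload(p5,t1,portA)): drop {pkg_at(p5,portA)}, keep {in(p2,t1), truck_at(t3,whs1)}, require {in(p5,t1), truck_at(t1,portA)}
    → {in(p2,t1), in(p5,t1), truck_at(t1,portA), truck_at(t3,whs1)}
  through step 2 (drive(t1,whs1,portA)): drop {truck_at(t1,portA)}, keep {in(p2,t1), in(p5,t1), truck_at(t3,whs1)}, require {truck_at(t1,whs1)}
    → {in(p2,t1), in(p5,t1), truck_at(t1,whs1), truck_at(t3,whs1)}
  through step 1 (load(p5,t1,whs1)): drop {in(p5,t1)}, keep {in(p2,t1), truck_at(t1,whs1), truck_at(t3,whs1)}, require {pkg_at(p5,whs1), truck_at(t1,whs1)}
    → {in(p2,t1), pkg_at(p5,whs1), truck_at(t1,whs1), truck_at(t3,whs1)}

== RESULT ==
["in(p2,t1)", "pkg_at(p5,whs1)", "truck_at(t1,whs1)", "truck_at(t3,whs1)"]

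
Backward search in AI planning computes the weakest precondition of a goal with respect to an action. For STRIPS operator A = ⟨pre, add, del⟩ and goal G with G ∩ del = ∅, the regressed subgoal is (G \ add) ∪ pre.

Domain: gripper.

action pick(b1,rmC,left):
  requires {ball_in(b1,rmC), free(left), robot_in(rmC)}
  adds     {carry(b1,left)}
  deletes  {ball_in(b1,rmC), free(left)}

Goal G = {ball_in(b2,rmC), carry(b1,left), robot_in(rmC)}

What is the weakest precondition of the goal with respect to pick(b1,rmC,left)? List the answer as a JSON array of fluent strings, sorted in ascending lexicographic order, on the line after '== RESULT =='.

Regress:
  G ∩ del = {}  (empty — regression defined)
  G \ add = {ball_in(b2,rmC), carry(b1,left), robot_in(rmC)} \ {carry(b1,left)} = {ball_in(b2,rmC), robot_in(rmC)}
  ∪ pre   = {ball_in(b2,rmC), robot_in(rmC)} ∪ {ball_in(b1,rmC), free(left), robot_in(rmC)}
          = {ball_in(b1,rmC), ball_in(b2,rmC), free(left), robot_in(rmC)}

== RESULT ==
["ball_in(b1,rmC)", "ball_in(b2,rmC)", "free(left)", "robot_in(rmC)"]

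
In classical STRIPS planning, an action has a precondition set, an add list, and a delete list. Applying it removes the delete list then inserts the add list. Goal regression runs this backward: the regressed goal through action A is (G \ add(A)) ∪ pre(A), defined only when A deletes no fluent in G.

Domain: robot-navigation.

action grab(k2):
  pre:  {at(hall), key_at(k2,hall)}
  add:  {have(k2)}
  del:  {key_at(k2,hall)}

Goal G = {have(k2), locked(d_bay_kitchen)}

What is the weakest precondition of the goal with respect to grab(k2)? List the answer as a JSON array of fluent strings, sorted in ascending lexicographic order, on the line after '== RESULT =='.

Regress:
  G ∩ del = {}  (empty — regression defined)
  G \ add = {have(k2), locked(d_bay_kitchen)} \ {have(k2)} = {locked(d_bay_kitchen)}
  ∪ pre   = {locked(d_bay_kitchen)} ∪ {at(hall), key_at(k2,hall)}
          = {at(hall), key_at(k2,hall), locked(d_bay_kitchen)}

== RESULT ==
["at(hall)", "key_at(k2,hall)", "locked(d_bay_kitchen)"]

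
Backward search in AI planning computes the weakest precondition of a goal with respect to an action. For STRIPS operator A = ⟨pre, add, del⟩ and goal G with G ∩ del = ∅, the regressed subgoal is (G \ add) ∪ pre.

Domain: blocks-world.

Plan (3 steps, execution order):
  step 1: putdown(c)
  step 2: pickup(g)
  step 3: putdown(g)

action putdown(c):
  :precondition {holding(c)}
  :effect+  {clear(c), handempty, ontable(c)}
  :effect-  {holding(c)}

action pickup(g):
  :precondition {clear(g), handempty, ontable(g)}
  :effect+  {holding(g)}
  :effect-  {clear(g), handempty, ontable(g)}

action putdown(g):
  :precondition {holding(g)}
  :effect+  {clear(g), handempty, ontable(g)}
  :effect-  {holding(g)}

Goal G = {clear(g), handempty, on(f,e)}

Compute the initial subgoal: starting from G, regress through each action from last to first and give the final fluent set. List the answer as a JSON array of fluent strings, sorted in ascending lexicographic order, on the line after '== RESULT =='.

Regress step by step:
  through step 3 (putdown(g)): drop {clear(g), handempty}, keep {on(f,e)}, require {holding(g)}
    → {holding(g), on(f,e)}
  through step 2 (pickup(g)): drop {holding(g)}, keep {on(f,e)}, require {clear(g), handempty, ontable(g)}
    → {clear(g), handempty, on(f,e), ontable(g)}
  through step 1 (putdown(c)): drop {handempty}, keep {clear(g), on(f,e), ontable(g)}, require {holding(c)}
    → {clear(g), holding(c), on(f,e), ontable(g)}

== RESULT ==
["clear(g)", "holding(c)", "on(f,e)", "ontable(g)"]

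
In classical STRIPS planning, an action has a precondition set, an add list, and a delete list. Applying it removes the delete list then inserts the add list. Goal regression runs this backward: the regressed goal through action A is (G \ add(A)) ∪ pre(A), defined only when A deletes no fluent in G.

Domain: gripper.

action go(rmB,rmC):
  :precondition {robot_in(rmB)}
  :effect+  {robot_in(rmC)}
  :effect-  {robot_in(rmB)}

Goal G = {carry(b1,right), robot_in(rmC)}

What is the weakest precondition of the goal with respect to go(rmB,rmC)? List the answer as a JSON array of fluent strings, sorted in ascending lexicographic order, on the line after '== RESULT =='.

Regress:
  G ∩ del = {}  (empty — regression defined)
  G \ add = {carry(b1,right), robot_in(rmC)} \ {robot_in(rmC)} = {carry(b1,right)}
  ∪ pre   = {carry(b1,right)} ∪ {robot_in(rmB)}
          = {carry(b1,right), robot_in(rmB)}

== RESULT ==
["carry(b1,right)", "robot_in(rmB)"]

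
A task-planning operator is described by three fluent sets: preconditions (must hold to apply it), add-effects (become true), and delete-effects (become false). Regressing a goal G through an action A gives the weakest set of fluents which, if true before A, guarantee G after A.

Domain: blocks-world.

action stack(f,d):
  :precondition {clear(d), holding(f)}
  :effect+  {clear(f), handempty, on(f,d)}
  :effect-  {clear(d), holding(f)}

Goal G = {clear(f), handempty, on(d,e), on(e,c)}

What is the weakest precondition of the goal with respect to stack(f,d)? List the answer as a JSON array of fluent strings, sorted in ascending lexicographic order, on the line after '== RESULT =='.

Compute (G \ add) ∪ pre:
  G ∩ del = {}  (empty — regression defined)
  G \ add = {clear(f), handempty, on(d,e), on(e,c)} \ {clear(f), handempty, on(f,d)} = {on(d,e), on(e,c)}
  ∪ pre   = {on(d,e), on(e,c)} ∪ {clear(d), holding(f)}
          = {clear(d), holding(f), on(d,e), on(e,c)}

== RESULT ==
["clear(d)", "holding(f)", "on(d,e)", "on(e,c)"]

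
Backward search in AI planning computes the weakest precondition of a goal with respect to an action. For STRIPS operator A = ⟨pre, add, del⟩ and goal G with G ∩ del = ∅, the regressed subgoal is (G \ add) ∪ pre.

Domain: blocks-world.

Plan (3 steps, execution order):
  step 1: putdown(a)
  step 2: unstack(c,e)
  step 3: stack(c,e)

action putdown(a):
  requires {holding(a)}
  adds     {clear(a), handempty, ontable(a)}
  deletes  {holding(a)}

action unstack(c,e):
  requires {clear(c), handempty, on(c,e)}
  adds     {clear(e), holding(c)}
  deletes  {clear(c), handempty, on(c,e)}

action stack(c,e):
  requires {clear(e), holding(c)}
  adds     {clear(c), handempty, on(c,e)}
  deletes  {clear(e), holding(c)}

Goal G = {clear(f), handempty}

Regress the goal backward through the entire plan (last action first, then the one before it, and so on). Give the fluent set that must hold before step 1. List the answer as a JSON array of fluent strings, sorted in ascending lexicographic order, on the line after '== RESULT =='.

Regress step by step:
  through step 3 (stack(c,e)): drop {handempty}, keep {clear(f)}, require {clear(e), holding(c)}
    → {clear(e), clear(f), holding(c)}
  through step 2 (unstack(c,e)): drop {clear(e), holding(c)}, keep {clear(f)}, require {clear(c), handempty, on(c,e)}
    → {clear(c), clear(f), handempty, on(c,e)}
  through step 1 (putdown(a)): drop {handempty}, keep {clear(c), clear(f), on(c,e)}, require {holding(a)}
    → {clear(c), clear(f), holding(a), on(c,e)}

== RESULT ==
["clear(c)", "clear(f)", "holding(a)", "on(c,e)"]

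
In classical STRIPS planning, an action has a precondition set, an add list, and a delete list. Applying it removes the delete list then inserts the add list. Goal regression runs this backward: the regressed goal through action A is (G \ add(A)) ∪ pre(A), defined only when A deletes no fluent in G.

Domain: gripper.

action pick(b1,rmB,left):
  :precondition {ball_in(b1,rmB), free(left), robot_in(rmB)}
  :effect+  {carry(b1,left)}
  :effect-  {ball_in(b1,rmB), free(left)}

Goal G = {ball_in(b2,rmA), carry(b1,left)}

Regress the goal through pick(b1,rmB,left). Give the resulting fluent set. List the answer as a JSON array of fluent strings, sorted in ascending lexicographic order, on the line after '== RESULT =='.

Regress:
  G ∩ del = {}  (empty — regression defined)
  G \ add = {ball_in(b2,rmA), carry(b1,left)} \ {carry(b1,left)} = {ball_in(b2,rmA)}
  ∪ pre   = {ball_in(b2,rmA)} ∪ {ball_in(b1,rmB), free(left), robot_in(rmB)}
          = {ball_in(b1,rmB), ball_in(b2,rmA), free(left), robot_in(rmB)}

== RESULT ==
["ball_in(b1,rmB)", "ball_in(b2,rmA)", "free(left)", "robot_in(rmB)"]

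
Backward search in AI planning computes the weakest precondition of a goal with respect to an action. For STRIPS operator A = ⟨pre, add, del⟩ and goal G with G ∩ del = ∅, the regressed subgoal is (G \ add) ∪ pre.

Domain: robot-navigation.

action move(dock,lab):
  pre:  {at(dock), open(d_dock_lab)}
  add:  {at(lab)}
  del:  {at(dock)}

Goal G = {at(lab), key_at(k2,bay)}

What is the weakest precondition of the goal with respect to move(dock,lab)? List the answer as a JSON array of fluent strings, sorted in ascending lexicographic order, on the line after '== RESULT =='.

Compute (G \ add) ∪ pre:
  G ∩ del = {}  (empty — regression defined)
  G \ add = {at(lab), key_at(k2,bay)} \ {at(lab)} = {key_at(k2,bay)}
  ∪ pre   = {key_at(k2,bay)} ∪ {at(dock), open(d_dock_lab)}
          = {at(dock), key_at(k2,bay), open(d_dock_lab)}

== RESULT ==
["at(dock)", "key_at(k2,bay)", "open(d_dock_lab)"]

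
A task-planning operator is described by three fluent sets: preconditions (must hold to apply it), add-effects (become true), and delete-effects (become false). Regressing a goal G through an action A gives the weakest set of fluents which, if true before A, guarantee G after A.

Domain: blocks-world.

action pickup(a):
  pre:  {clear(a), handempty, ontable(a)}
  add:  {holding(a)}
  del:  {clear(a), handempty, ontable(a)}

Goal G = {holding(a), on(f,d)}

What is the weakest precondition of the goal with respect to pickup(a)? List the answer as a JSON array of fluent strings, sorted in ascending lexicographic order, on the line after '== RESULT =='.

Compute (G \ add) ∪ pre:
  G ∩ del = {}  (empty — regression defined)
  G \ add = {holding(a), on(f,d)} \ {holding(a)} = {on(f,d)}
  ∪ pre   = {on(f,d)} ∪ {clear(a), handempty, ontable(a)}
          = {clear(a), handempty, on(f,d), ontable(a)}

== RESULT ==
["clear(a)", "handempty", "on(f,d)", "ontable(a)"]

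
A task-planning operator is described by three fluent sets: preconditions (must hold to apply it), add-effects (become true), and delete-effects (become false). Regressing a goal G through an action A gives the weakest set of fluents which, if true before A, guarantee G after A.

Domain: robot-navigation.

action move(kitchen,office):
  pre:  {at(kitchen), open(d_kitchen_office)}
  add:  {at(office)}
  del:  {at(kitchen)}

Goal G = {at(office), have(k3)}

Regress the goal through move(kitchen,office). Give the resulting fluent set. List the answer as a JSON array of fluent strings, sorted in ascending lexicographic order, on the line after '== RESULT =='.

Regress:
  G ∩ del = {}  (empty — regression defined)
  G \ add = {at(office), have(k3)} \ {at(office)} = {have(k3)}
  ∪ pre   = {have(k3)} ∪ {at(kitchen), open(d_kitchen_office)}
          = {at(kitchen), have(k3), open(d_kitchen_office)}

== RESULT ==
["at(kitchen)", "have(k3)", "open(d_kitchen_office)"]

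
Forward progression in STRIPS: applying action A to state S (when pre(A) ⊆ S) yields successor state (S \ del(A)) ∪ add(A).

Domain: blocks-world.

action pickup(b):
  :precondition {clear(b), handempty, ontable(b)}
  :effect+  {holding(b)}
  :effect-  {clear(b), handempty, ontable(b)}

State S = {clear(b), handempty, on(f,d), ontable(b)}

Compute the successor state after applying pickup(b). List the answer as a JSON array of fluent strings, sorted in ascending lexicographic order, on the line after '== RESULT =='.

Progress:
  pre ⊆ S: {clear(b), handempty, ontable(b)} ⊆ S  — applicable
  S \ del = {on(f,d)}
  ∪ add   = {holding(b), on(f,d)}

== RESULT ==
["holding(b)", "on(f,d)"]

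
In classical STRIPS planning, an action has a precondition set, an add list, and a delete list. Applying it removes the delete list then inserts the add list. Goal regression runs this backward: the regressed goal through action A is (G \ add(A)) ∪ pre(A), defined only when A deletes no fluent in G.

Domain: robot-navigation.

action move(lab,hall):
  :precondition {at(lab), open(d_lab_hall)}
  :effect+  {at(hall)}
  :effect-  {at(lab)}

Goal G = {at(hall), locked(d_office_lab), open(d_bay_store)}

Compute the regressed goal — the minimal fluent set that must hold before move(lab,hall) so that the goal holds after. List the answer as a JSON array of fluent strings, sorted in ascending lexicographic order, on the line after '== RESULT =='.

Regress:
  G ∩ del = {}  (empty — regression defined)
  G \ add = {at(hall), locked(d_office_lab), open(d_bay_store)} \ {at(hall)} = {locked(d_office_lab), open(d_bay_store)}
  ∪ pre   = {locked(d_office_lab), open(d_bay_store)} ∪ {at(lab), open(d_lab_hall)}
          = {at(lab), locked(d_office_lab), open(d_bay_store), open(d_lab_hall)}

== RESULT ==
["at(lab)", "locked(d_office_lab)", "open(d_bay_store)", "open(d_lab_hall)"]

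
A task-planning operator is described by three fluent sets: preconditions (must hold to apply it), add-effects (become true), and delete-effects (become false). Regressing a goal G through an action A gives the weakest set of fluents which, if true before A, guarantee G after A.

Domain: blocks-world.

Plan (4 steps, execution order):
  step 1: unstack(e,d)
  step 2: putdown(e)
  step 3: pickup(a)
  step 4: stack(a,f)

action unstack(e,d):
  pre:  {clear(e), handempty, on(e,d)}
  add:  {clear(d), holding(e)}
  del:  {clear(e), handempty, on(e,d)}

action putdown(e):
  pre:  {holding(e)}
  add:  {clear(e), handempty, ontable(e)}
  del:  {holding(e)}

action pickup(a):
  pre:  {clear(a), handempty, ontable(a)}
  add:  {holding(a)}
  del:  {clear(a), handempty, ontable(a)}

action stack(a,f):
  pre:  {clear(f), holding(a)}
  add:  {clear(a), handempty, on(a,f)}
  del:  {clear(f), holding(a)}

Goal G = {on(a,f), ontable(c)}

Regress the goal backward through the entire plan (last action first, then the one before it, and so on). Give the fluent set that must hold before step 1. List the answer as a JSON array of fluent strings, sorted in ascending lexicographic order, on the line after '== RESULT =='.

Regress step by step:
  through step 4 (stack(a,f)): drop {on(a,f)}, keep {ontable(c)}, require {clear(f), holding(a)}
    → {clear(f), holding(a), ontable(c)}
  through step 3 (pickup(a)): drop {holding(a)}, keep {clear(f), ontable(c)}, require {clear(a), handempty, ontable(a)}
    → {clear(a), clear(f), handempty, ontable(a), ontable(c)}
  through step 2 (putdown(e)): drop {handempty}, keep {clear(a), clear(f), ontable(a), ontable(c)}, require {holding(e)}
    → {clear(a), clear(f), holding(e), ontable(a), ontable(c)}
  through step 1 (unstack(e,d)): drop {holding(e)}, keep {clear(a), clear(f), ontable(a), ontable(c)}, require {clear(e), handempty, on(e,d)}
    → {clear(a), clear(e), clear(f), handempty, on(e,d), ontable(a), ontable(c)}

== RESULT ==
["clear(a)", "clear(e)", "clear(f)", "handempty", "on(e,d)", "ontable(a)", "ontable(c)"]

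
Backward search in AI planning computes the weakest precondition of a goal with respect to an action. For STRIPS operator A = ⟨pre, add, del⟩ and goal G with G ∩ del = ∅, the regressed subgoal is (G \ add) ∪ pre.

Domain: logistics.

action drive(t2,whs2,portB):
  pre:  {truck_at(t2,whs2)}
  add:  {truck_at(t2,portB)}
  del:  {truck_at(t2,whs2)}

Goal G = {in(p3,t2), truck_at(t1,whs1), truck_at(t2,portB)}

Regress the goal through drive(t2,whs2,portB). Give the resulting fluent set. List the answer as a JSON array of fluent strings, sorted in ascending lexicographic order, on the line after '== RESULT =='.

Compute (G \ add) ∪ pre:
  G ∩ del = {}  (empty — regression defined)
  G \ add = {in(p3,t2), truck_at(t1,whs1), truck_at(t2,portB)} \ {truck_at(t2,portB)} = {in(p3,t2), truck_at(t1,whs1)}
  ∪ pre   = {in(p3,t2), truck_at(t1,whs1)} ∪ {truck_at(t2,whs2)}
          = {in(p3,t2), truck_at(t1,whs1), truck_at(t2,whs2)}

== RESULT ==
["in(p3,t2)", "truck_at(t1,whs1)", "truck_at(t2,whs2)"]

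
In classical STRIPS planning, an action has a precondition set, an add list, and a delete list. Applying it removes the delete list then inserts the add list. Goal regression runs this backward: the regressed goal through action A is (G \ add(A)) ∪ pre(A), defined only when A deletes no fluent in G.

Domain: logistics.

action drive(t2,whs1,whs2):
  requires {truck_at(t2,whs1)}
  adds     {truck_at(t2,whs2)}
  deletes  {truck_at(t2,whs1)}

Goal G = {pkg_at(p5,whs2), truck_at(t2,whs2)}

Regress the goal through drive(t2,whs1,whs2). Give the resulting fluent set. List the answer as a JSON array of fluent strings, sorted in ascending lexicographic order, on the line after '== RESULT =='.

Regress:
  G ∩ del = {}  (empty — regression defined)
  G \ add = {pkg_at(p5,whs2), truck_at(t2,whs2)} \ {truck_at(t2,whs2)} = {pkg_at(p5,whs2)}
  ∪ pre   = {pkg_at(p5,whs2)} ∪ {truck_at(t2,whs1)}
          = {pkg_at(p5,whs2), truck_at(t2,whs1)}

== RESULT ==
["pkg_at(p5,whs2)", "truck_at(t2,whs1)"]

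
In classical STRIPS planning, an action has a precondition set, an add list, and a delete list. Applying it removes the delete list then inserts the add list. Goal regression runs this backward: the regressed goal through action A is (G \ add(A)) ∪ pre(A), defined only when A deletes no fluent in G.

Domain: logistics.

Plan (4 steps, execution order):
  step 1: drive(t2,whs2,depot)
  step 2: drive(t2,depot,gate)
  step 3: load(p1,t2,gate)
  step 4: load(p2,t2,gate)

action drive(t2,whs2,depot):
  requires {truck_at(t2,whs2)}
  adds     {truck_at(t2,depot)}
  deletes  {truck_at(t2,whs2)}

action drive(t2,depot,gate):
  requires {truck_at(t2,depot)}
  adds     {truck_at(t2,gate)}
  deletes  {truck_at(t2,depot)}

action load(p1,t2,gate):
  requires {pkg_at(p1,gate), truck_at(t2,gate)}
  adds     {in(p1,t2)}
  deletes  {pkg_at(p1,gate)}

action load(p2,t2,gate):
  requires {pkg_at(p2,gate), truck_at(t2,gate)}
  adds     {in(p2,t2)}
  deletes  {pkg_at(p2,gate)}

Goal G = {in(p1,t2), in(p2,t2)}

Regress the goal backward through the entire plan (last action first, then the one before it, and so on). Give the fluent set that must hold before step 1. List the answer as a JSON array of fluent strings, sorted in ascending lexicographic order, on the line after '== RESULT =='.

Work backward from the goal:
  through step 4 (load(p2,t2,gate)): drop {in(p2,t2)}, keep {in(p1,t2)}, require {pkg_at(p2,gate), truck_at(t2,gate)}
    → {in(p1,t2), pkg_at(p2,gate), truck_at(t2,gate)}
  through step 3 (load(p1,t2,gate)): drop {in(p1,t2)}, keep {pkg_at(p2,gate), truck_at(t2,gate)}, require {pkg_at(p1,gate), truck_at(t2,gate)}
    → {pkg_at(p1,gate), pkg_at(p2,gate), truck_at(t2,gate)}
  through step 2 (drive(t2,depot,gate)): drop {truck_at(t2,gate)}, keep {pkg_at(p1,gate), pkg_at(p2,gate)}, require {truck_at(t2,depot)}
    → {pkg_at(p1,gate), pkg_at(p2,gate), truck_at(t2,depot)}
  through step 1 (drive(t2,whs2,depot)): drop {truck_at(t2,depot)}, keep {pkg_at(p1,gate), pkg_at(p2,gate)}, require {truck_at(t2,whs2)}
    → {pkg_at(p1,gate), pkg_at(p2,gate), truck_at(t2,whs2)}

== RESULT ==
["pkg_at(p1,gate)", "pkg_at(p2,gate)", "truck_at(t2,whs2)"]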